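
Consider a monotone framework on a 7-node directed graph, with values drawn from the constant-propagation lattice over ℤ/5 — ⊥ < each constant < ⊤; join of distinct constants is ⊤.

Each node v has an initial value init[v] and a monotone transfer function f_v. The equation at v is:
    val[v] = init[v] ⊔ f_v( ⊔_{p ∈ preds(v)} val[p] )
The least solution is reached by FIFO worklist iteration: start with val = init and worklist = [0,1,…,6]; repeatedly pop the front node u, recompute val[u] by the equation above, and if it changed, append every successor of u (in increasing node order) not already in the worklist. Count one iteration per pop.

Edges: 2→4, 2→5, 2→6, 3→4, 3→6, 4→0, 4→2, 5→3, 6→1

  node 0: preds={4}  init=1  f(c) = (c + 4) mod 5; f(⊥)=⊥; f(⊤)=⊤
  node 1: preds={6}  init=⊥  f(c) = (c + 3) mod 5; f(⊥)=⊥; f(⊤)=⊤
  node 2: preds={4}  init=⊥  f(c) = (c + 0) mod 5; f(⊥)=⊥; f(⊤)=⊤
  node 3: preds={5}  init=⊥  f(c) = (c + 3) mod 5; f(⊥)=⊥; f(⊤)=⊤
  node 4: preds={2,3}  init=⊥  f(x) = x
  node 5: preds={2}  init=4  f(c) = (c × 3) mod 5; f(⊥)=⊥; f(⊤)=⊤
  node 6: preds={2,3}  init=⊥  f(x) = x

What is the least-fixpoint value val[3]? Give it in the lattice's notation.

⊤

Worklist (22 pops):
  #1 pop 0: in=⊥ → 1 (no change)
  #2 pop 1: in=⊥ → ⊥ (no change)
  #3 pop 2: in=⊥ → ⊥ (no change)
  #4 pop 3: in=4 → 2 (was ⊥); enqueue []
  #5 pop 4: in=2 → 2 (was ⊥); enqueue [0,2]
  #6 pop 5: in=⊥ → 4 (no change)
  #7 pop 6: in=2 → 2 (was ⊥); enqueue [1]
  #8 pop 0: in=2 → 1 (no change)
  #9 pop 2: in=2 → 2 (was ⊥); enqueue [4,5,6]
  #10 pop 1: in=2 → 0 (was ⊥); enqueue []
  #11 pop 4: in=2 → 2 (no change)
  #12 pop 5: in=2 → ⊤ (was 4); enqueue [3]
  #13 pop 6: in=2 → 2 (no change)
  #14 pop 3: in=⊤ → ⊤ (was 2); enqueue [4,6]
  #15 pop 4: in=⊤ → ⊤ (was 2); enqueue [0,2]
  #16 pop 6: in=⊤ → ⊤ (was 2); enqueue [1]
  #17 pop 0: in=⊤ → ⊤ (was 1); enqueue []
  #18 pop 2: in=⊤ → ⊤ (was 2); enqueue [4,5,6]
  #19 pop 1: in=⊤ → ⊤ (was 0); enqueue []
  #20 pop 4: in=⊤ → ⊤ (no change)
  #21 pop 5: in=⊤ → ⊤ (no change)
  #22 pop 6: in=⊤ → ⊤ (no change)

Fixpoint:
  val[0] = ⊤
  val[1] = ⊤
  val[2] = ⊤
  val[3] = ⊤
  val[4] = ⊤
  val[5] = ⊤
  val[6] = ⊤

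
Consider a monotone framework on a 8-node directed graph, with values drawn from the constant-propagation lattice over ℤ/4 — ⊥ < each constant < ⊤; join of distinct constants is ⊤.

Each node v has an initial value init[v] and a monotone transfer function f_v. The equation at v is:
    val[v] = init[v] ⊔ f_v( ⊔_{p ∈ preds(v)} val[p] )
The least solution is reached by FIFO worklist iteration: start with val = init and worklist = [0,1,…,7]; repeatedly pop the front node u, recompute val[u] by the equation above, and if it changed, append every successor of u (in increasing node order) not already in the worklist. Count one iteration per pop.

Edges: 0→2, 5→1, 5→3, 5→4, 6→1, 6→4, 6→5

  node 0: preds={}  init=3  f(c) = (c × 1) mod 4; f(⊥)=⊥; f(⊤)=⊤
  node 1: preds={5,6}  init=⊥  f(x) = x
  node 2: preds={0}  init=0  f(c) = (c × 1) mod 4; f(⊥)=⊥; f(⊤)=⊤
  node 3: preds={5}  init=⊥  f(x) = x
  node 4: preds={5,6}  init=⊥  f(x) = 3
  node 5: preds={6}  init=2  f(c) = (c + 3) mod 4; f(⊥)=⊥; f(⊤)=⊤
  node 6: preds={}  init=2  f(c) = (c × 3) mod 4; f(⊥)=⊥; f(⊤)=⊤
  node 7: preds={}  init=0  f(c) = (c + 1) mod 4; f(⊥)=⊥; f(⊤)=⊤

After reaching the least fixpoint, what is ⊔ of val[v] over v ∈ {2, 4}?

Iteration log — 11 steps:
  step 1. node 0  ⊔preds=⊥  new=3  stable
  step 2. node 1  ⊔preds=2  new=2  old=⊥  +wl: 
  step 3. node 2  ⊔preds=3  new=⊤  old=0  +wl: 
  step 4. node 3  ⊔preds=2  new=2  old=⊥  +wl: 
  step 5. node 4  ⊔preds=2  new=3  old=⊥  +wl: 
  step 6. node 5  ⊔preds=2  new=⊤  old=2  +wl: 1,3,4
  step 7. node 6  ⊔preds=⊥  new=2  stable
  step 8. node 7  ⊔preds=⊥  new=0  stable
  step 9. node 1  ⊔preds=⊤  new=⊤  old=2  +wl: 
  step 10. node 3  ⊔preds=⊤  new=⊤  old=2  +wl: 
  step 11. node 4  ⊔preds=⊤  new=3  stable

Least fixpoint reached:
  node 0: 3
  node 1: ⊤
  node 2: ⊤
  node 3: ⊤
  node 4: 3
  node 5: ⊤
  node 6: 2
  node 7: 0

⊤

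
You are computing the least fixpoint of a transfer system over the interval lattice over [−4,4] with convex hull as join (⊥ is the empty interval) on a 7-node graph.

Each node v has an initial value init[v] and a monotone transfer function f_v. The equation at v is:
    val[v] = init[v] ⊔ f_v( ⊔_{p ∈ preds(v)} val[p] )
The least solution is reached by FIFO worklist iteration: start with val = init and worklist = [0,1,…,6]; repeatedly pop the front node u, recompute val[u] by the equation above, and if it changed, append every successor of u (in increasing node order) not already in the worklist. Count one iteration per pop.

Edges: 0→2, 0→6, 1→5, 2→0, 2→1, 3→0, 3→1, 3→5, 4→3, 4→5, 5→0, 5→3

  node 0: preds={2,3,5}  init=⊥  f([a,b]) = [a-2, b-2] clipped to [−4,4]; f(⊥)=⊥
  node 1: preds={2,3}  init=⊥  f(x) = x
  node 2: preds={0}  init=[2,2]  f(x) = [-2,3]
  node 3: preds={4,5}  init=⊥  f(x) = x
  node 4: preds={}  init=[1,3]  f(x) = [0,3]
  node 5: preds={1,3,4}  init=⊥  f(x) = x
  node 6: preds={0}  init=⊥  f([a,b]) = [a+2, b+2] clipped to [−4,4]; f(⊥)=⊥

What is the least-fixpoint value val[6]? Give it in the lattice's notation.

Iteration log — 19 steps:
  step 1. node 0  ⊔preds=[2,2]  new=[0,0]  old=⊥  +wl: 
  step 2. node 1  ⊔preds=[2,2]  new=[2,2]  old=⊥  +wl: 
  step 3. node 2  ⊔preds=[0,0]  new=[-2,3]  old=[2,2]  +wl: 0,1
  step 4. node 3  ⊔preds=[1,3]  new=[1,3]  old=⊥  +wl: 
  step 5. node 4  ⊔preds=⊥  new=[0,3]  old=[1,3]  +wl: 3
  step 6. node 5  ⊔preds=[0,3]  new=[0,3]  old=⊥  +wl: 
  step 7. node 6  ⊔preds=[0,0]  new=[2,2]  old=⊥  +wl: 
  step 8. node 0  ⊔preds=[-2,3]  new=[-4,1]  old=[0,0]  +wl: 2,6
  step 9. node 1  ⊔preds=[-2,3]  new=[-2,3]  old=[2,2]  +wl: 5
  step 10. node 3  ⊔preds=[0,3]  new=[0,3]  old=[1,3]  +wl: 0,1
  step 11. node 2  ⊔preds=[-4,1]  new=[-2,3]  stable
  step 12. node 6  ⊔preds=[-4,1]  new=[-2,3]  old=[2,2]  +wl: 
  step 13. node 5  ⊔preds=[-2,3]  new=[-2,3]  old=[0,3]  +wl: 3
  step 14. node 0  ⊔preds=[-2,3]  new=[-4,1]  stable
  step 15. node 1  ⊔preds=[-2,3]  new=[-2,3]  stable
  step 16. node 3  ⊔preds=[-2,3]  new=[-2,3]  old=[0,3]  +wl: 0,1,5
  step 17. node 0  ⊔preds=[-2,3]  new=[-4,1]  stable
  step 18. node 1  ⊔preds=[-2,3]  new=[-2,3]  stable
  step 19. node 5  ⊔preds=[-2,3]  new=[-2,3]  stable

Least fixpoint reached:
  node 0: [-4,1]
  node 1: [-2,3]
  node 2: [-2,3]
  node 3: [-2,3]
  node 4: [0,3]
  node 5: [-2,3]
  node 6: [-2,3]

[-2,3]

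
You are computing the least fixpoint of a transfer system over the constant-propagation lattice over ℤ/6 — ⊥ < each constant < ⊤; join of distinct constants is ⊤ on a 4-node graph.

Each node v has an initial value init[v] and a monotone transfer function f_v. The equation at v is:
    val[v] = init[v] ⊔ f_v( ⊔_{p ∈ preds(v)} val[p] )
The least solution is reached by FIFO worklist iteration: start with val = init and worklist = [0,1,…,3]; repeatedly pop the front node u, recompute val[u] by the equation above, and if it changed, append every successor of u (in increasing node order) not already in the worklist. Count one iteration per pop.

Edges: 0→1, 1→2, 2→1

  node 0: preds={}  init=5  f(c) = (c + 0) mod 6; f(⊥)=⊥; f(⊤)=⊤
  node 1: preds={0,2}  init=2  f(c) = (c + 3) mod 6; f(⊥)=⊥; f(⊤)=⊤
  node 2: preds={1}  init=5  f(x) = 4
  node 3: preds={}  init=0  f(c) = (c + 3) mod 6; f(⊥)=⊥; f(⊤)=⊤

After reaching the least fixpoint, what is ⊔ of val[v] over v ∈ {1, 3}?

Iteration log — 6 steps:
  step 1. node 0  ⊔preds=⊥  new=5  stable
  step 2. node 1  ⊔preds=5  new=2  stable
  step 3. node 2  ⊔preds=2  new=⊤  old=5  +wl: 1
  step 4. node 3  ⊔preds=⊥  new=0  stable
  step 5. node 1  ⊔preds=⊤  new=⊤  old=2  +wl: 2
  step 6. node 2  ⊔preds=⊤  new=⊤  stable

Least fixpoint reached:
  node 0: 5
  node 1: ⊤
  node 2: ⊤
  node 3: 0

⊤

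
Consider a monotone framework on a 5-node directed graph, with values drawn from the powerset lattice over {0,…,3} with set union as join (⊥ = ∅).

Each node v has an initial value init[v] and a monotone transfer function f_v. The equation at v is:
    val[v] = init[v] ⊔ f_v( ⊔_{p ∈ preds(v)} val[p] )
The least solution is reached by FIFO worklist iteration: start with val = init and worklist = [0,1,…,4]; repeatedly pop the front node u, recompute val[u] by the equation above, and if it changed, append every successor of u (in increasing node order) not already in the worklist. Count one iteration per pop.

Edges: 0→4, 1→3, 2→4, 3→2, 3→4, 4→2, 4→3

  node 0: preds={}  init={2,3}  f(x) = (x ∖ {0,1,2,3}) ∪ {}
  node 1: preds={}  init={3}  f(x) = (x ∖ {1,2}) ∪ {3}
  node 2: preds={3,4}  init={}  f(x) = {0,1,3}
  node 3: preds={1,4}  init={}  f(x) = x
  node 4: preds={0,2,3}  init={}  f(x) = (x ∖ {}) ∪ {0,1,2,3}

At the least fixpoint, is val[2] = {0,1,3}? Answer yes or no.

Iteration log — 9 steps:
  step 1. node 0  ⊔preds={}  new={2,3}  stable
  step 2. node 1  ⊔preds={}  new={3}  stable
  step 3. node 2  ⊔preds={}  new={0,1,3}  old={}  +wl: 
  step 4. node 3  ⊔preds={3}  new={3}  old={}  +wl: 2
  step 5. node 4  ⊔preds={0,1,2,3}  new={0,1,2,3}  old={}  +wl: 3
  step 6. node 2  ⊔preds={0,1,2,3}  new={0,1,3}  stable
  step 7. node 3  ⊔preds={0,1,2,3}  new={0,1,2,3}  old={3}  +wl: 2,4
  step 8. node 2  ⊔preds={0,1,2,3}  new={0,1,3}  stable
  step 9. node 4  ⊔preds={0,1,2,3}  new={0,1,2,3}  stable

Least fixpoint reached:
  node 0: {2,3}
  node 1: {3}
  node 2: {0,1,3}
  node 3: {0,1,2,3}
  node 4: {0,1,2,3}

yes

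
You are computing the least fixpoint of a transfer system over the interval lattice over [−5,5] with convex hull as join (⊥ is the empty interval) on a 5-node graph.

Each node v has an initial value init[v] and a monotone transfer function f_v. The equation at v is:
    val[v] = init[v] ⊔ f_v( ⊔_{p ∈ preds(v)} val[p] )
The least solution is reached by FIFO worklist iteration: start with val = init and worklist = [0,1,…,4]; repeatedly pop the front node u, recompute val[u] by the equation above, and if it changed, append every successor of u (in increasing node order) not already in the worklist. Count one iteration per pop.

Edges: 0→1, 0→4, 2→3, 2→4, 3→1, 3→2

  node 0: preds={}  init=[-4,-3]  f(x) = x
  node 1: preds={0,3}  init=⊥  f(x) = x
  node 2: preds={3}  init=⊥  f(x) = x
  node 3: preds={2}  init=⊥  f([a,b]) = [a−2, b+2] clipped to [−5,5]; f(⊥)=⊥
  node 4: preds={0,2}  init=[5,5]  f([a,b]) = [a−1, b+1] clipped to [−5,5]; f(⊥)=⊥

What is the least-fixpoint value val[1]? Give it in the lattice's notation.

[-4,-3]

Iteration log — 5 steps:
  step 1. node 0  ⊔preds=⊥  new=[-4,-3]  stable
  step 2. node 1  ⊔preds=[-4,-3]  new=[-4,-3]  old=⊥  +wl: 
  step 3. node 2  ⊔preds=⊥  new=⊥  stable
  step 4. node 3  ⊔preds=⊥  new=⊥  stable
  step 5. node 4  ⊔preds=[-4,-3]  new=[-5,5]  old=[5,5]  +wl: 

Least fixpoint reached:
  node 0: [-4,-3]
  node 1: [-4,-3]
  node 2: ⊥
  node 3: ⊥
  node 4: [-5,5]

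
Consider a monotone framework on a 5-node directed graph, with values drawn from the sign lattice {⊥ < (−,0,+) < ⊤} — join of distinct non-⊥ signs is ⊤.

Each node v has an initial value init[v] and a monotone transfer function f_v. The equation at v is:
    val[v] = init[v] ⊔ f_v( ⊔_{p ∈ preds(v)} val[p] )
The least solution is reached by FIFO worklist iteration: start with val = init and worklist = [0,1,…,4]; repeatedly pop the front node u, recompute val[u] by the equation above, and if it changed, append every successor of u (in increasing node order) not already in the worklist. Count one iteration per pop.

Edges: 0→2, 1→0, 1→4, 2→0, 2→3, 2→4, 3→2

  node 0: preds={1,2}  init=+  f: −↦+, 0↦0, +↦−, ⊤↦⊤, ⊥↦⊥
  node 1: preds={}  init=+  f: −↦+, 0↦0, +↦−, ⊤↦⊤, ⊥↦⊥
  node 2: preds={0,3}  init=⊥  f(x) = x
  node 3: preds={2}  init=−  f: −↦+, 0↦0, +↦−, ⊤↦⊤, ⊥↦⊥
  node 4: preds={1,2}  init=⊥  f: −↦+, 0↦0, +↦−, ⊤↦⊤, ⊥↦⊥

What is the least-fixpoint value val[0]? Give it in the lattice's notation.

⊤

Iteration log — 7 steps:
  step 1. node 0  ⊔preds=+  new=⊤  old=+  +wl: 
  step 2. node 1  ⊔preds=⊥  new=+  stable
  step 3. node 2  ⊔preds=⊤  new=⊤  old=⊥  +wl: 0
  step 4. node 3  ⊔preds=⊤  new=⊤  old=−  +wl: 2
  step 5. node 4  ⊔preds=⊤  new=⊤  old=⊥  +wl: 
  step 6. node 0  ⊔preds=⊤  new=⊤  stable
  step 7. node 2  ⊔preds=⊤  new=⊤  stable

Least fixpoint reached:
  node 0: ⊤
  node 1: +
  node 2: ⊤
  node 3: ⊤
  node 4: ⊤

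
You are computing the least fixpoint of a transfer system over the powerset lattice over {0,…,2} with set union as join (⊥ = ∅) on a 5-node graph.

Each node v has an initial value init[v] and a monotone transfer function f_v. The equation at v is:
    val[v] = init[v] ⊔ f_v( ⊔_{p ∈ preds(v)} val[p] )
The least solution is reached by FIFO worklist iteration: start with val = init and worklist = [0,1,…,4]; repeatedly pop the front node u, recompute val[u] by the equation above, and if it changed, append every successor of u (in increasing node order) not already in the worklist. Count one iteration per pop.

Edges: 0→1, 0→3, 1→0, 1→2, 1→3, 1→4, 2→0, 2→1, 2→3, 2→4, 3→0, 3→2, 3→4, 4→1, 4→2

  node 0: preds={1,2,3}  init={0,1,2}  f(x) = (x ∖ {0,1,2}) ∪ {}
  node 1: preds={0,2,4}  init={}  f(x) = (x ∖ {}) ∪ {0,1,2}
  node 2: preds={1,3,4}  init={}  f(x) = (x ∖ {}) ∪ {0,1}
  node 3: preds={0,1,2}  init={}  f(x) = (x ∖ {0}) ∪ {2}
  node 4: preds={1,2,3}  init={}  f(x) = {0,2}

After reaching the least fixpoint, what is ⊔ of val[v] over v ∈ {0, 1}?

Trace (8 dequeues):
  [1] u=0 | in {} | out {0,1,2} | ==
  [2] u=1 | in {0,1,2} | out {0,1,2} | prev {} | push {0}
  [3] u=2 | in {0,1,2} | out {0,1,2} | prev {} | push {1}
  [4] u=3 | in {0,1,2} | out {1,2} | prev {} | push {2}
  [5] u=4 | in {0,1,2} | out {0,2} | prev {} | push {}
  [6] u=0 | in {0,1,2} | out {0,1,2} | ==
  [7] u=1 | in {0,1,2} | out {0,1,2} | ==
  [8] u=2 | in {0,1,2} | out {0,1,2} | ==

Converged values:
  [0] {0,1,2}
  [1] {0,1,2}
  [2] {0,1,2}
  [3] {1,2}
  [4] {0,2}

{0,1,2}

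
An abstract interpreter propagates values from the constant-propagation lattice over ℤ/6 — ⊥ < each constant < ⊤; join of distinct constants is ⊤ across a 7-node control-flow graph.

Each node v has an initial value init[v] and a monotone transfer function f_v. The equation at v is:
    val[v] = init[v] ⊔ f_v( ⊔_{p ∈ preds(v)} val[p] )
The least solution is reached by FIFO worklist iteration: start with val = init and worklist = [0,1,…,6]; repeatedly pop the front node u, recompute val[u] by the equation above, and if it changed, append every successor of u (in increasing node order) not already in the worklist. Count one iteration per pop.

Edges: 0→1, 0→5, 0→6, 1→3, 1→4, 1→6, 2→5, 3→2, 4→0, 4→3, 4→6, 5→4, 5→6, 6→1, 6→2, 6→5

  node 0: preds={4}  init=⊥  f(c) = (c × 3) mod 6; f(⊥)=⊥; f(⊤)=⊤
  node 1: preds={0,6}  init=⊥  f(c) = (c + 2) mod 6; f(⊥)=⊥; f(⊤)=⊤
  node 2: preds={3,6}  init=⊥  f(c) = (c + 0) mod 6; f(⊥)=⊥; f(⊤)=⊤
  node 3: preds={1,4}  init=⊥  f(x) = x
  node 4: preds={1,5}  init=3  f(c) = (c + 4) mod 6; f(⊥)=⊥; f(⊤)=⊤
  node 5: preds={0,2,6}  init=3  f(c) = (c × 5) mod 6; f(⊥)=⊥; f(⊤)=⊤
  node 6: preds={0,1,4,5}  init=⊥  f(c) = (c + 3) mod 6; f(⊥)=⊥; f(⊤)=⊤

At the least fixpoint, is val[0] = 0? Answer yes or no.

Trace (15 dequeues):
  [1] u=0 | in 3 | out 3 | prev ⊥ | push {}
  [2] u=1 | in 3 | out 5 | prev ⊥ | push {}
  [3] u=2 | in ⊥ | out ⊥ | ==
  [4] u=3 | in ⊤ | out ⊤ | prev ⊥ | push {2}
  [5] u=4 | in ⊤ | out ⊤ | prev 3 | push {0,3}
  [6] u=5 | in 3 | out 3 | ==
  [7] u=6 | in ⊤ | out ⊤ | prev ⊥ | push {1,5}
  [8] u=2 | in ⊤ | out ⊤ | prev ⊥ | push {}
  [9] u=0 | in ⊤ | out ⊤ | prev 3 | push {6}
  [10] u=3 | in ⊤ | out ⊤ | ==
  [11] u=1 | in ⊤ | out ⊤ | prev 5 | push {3,4}
  [12] u=5 | in ⊤ | out ⊤ | prev 3 | push {}
  [13] u=6 | in ⊤ | out ⊤ | ==
  [14] u=3 | in ⊤ | out ⊤ | ==
  [15] u=4 | in ⊤ | out ⊤ | ==

Converged values:
  [0] ⊤
  [1] ⊤
  [2] ⊤
  [3] ⊤
  [4] ⊤
  [5] ⊤
  [6] ⊤

no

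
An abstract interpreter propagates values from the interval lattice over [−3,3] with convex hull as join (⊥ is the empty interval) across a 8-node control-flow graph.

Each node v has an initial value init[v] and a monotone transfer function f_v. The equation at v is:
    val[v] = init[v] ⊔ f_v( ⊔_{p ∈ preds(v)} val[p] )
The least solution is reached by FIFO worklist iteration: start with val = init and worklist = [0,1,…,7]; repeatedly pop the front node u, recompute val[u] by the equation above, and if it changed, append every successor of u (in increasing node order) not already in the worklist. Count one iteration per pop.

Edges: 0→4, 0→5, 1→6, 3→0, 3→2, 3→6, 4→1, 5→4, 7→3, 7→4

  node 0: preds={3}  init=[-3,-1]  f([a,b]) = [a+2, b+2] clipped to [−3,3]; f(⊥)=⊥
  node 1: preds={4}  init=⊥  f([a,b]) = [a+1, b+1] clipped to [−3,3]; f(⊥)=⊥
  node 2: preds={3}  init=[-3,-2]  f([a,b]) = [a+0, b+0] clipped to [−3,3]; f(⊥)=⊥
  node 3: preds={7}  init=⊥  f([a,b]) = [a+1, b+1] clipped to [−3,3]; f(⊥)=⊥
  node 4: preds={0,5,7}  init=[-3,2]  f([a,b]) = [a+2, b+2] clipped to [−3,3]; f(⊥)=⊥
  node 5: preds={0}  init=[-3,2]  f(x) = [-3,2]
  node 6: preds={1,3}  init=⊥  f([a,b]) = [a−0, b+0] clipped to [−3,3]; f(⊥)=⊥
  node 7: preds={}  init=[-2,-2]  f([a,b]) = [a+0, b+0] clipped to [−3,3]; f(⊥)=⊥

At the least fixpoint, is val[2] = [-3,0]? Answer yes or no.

Iteration log — 13 steps:
  step 1. node 0  ⊔preds=⊥  new=[-3,-1]  stable
  step 2. node 1  ⊔preds=[-3,2]  new=[-2,3]  old=⊥  +wl: 
  step 3. node 2  ⊔preds=⊥  new=[-3,-2]  stable
  step 4. node 3  ⊔preds=[-2,-2]  new=[-1,-1]  old=⊥  +wl: 0,2
  step 5. node 4  ⊔preds=[-3,2]  new=[-3,3]  old=[-3,2]  +wl: 1
  step 6. node 5  ⊔preds=[-3,-1]  new=[-3,2]  stable
  step 7. node 6  ⊔preds=[-2,3]  new=[-2,3]  old=⊥  +wl: 
  step 8. node 7  ⊔preds=⊥  new=[-2,-2]  stable
  step 9. node 0  ⊔preds=[-1,-1]  new=[-3,1]  old=[-3,-1]  +wl: 4,5
  step 10. node 2  ⊔preds=[-1,-1]  new=[-3,-1]  old=[-3,-2]  +wl: 
  step 11. node 1  ⊔preds=[-3,3]  new=[-2,3]  stable
  step 12. node 4  ⊔preds=[-3,2]  new=[-3,3]  stable
  step 13. node 5  ⊔preds=[-3,1]  new=[-3,2]  stable

Least fixpoint reached:
  node 0: [-3,1]
  node 1: [-2,3]
  node 2: [-3,-1]
  node 3: [-1,-1]
  node 4: [-3,3]
  node 5: [-3,2]
  node 6: [-2,3]
  node 7: [-2,-2]

no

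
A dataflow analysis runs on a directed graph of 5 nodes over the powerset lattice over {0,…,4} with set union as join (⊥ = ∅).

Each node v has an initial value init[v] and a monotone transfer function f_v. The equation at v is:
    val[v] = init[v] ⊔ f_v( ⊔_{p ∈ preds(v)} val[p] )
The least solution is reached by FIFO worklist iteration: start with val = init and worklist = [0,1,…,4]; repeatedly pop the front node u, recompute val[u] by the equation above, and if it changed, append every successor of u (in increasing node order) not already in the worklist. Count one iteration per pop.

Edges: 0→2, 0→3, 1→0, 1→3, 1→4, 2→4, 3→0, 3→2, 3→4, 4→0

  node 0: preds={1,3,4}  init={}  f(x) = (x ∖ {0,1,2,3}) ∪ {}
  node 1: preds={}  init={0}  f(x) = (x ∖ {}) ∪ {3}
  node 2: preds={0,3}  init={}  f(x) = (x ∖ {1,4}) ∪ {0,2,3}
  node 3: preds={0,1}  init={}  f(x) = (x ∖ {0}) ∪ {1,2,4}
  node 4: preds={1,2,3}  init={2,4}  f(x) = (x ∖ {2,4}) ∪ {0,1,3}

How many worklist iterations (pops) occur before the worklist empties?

Trace (7 dequeues):
  [1] u=0 | in {0,2,4} | out {4} | prev {} | push {}
  [2] u=1 | in {} | out {0,3} | prev {0} | push {0}
  [3] u=2 | in {4} | out {0,2,3} | prev {} | push {}
  [4] u=3 | in {0,3,4} | out {1,2,3,4} | prev {} | push {2}
  [5] u=4 | in {0,1,2,3,4} | out {0,1,2,3,4} | prev {2,4} | push {}
  [6] u=0 | in {0,1,2,3,4} | out {4} | ==
  [7] u=2 | in {1,2,3,4} | out {0,2,3} | ==

Converged values:
  [0] {4}
  [1] {0,3}
  [2] {0,2,3}
  [3] {1,2,3,4}
  [4] {0,1,2,3,4}

7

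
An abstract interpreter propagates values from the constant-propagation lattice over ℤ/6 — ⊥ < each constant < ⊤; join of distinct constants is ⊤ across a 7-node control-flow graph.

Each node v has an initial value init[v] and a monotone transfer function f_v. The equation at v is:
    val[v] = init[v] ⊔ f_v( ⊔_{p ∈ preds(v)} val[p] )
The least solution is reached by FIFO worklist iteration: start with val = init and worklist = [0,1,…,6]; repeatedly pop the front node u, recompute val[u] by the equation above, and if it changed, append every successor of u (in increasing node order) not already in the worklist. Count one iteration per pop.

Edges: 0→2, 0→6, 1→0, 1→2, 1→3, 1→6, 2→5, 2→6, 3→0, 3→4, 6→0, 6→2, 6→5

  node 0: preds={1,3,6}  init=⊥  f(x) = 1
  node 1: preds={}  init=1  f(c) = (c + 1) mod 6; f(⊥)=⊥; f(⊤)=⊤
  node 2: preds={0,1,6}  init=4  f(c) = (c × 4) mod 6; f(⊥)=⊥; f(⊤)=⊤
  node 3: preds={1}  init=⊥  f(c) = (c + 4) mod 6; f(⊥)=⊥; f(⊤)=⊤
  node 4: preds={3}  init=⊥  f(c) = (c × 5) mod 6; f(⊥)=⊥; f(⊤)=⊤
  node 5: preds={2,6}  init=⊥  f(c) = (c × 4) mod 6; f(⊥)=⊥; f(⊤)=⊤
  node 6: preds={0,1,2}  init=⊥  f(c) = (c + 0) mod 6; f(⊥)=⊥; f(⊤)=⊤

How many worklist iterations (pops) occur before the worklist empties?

Worklist (11 pops):
  #1 pop 0: in=1 → 1 (was ⊥); enqueue []
  #2 pop 1: in=⊥ → 1 (no change)
  #3 pop 2: in=1 → 4 (no change)
  #4 pop 3: in=1 → 5 (was ⊥); enqueue [0]
  #5 pop 4: in=5 → 1 (was ⊥); enqueue []
  #6 pop 5: in=4 → 4 (was ⊥); enqueue []
  #7 pop 6: in=⊤ → ⊤ (was ⊥); enqueue [2,5]
  #8 pop 0: in=⊤ → 1 (no change)
  #9 pop 2: in=⊤ → ⊤ (was 4); enqueue [6]
  #10 pop 5: in=⊤ → ⊤ (was 4); enqueue []
  #11 pop 6: in=⊤ → ⊤ (no change)

Fixpoint:
  val[0] = 1
  val[1] = 1
  val[2] = ⊤
  val[3] = 5
  val[4] = 1
  val[5] = ⊤
  val[6] = ⊤

11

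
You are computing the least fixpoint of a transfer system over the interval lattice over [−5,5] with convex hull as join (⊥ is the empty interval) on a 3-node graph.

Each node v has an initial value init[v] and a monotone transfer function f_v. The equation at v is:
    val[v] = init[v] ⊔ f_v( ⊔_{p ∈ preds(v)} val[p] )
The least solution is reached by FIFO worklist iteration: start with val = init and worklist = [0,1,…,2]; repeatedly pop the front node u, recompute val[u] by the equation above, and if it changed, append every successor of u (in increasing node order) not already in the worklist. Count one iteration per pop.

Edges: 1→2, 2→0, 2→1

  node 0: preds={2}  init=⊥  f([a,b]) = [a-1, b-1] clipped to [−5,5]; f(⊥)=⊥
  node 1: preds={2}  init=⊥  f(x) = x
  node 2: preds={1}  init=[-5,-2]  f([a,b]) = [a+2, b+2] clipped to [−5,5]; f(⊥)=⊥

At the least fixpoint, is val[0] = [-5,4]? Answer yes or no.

yes

Iteration log — 15 steps:
  step 1. node 0  ⊔preds=[-5,-2]  new=[-5,-3]  old=⊥  +wl: 
  step 2. node 1  ⊔preds=[-5,-2]  new=[-5,-2]  old=⊥  +wl: 
  step 3. node 2  ⊔preds=[-5,-2]  new=[-5,0]  old=[-5,-2]  +wl: 0,1
  step 4. node 0  ⊔preds=[-5,0]  new=[-5,-1]  old=[-5,-3]  +wl: 
  step 5. node 1  ⊔preds=[-5,0]  new=[-5,0]  old=[-5,-2]  +wl: 2
  step 6. node 2  ⊔preds=[-5,0]  new=[-5,2]  old=[-5,0]  +wl: 0,1
  step 7. node 0  ⊔preds=[-5,2]  new=[-5,1]  old=[-5,-1]  +wl: 
  step 8. node 1  ⊔preds=[-5,2]  new=[-5,2]  old=[-5,0]  +wl: 2
  step 9. node 2  ⊔preds=[-5,2]  new=[-5,4]  old=[-5,2]  +wl: 0,1
  step 10. node 0  ⊔preds=[-5,4]  new=[-5,3]  old=[-5,1]  +wl: 
  step 11. node 1  ⊔preds=[-5,4]  new=[-5,4]  old=[-5,2]  +wl: 2
  step 12. node 2  ⊔preds=[-5,4]  new=[-5,5]  old=[-5,4]  +wl: 0,1
  step 13. node 0  ⊔preds=[-5,5]  new=[-5,4]  old=[-5,3]  +wl: 
  step 14. node 1  ⊔preds=[-5,5]  new=[-5,5]  old=[-5,4]  +wl: 2
  step 15. node 2  ⊔preds=[-5,5]  new=[-5,5]  stable

Least fixpoint reached:
  node 0: [-5,4]
  node 1: [-5,5]
  node 2: [-5,5]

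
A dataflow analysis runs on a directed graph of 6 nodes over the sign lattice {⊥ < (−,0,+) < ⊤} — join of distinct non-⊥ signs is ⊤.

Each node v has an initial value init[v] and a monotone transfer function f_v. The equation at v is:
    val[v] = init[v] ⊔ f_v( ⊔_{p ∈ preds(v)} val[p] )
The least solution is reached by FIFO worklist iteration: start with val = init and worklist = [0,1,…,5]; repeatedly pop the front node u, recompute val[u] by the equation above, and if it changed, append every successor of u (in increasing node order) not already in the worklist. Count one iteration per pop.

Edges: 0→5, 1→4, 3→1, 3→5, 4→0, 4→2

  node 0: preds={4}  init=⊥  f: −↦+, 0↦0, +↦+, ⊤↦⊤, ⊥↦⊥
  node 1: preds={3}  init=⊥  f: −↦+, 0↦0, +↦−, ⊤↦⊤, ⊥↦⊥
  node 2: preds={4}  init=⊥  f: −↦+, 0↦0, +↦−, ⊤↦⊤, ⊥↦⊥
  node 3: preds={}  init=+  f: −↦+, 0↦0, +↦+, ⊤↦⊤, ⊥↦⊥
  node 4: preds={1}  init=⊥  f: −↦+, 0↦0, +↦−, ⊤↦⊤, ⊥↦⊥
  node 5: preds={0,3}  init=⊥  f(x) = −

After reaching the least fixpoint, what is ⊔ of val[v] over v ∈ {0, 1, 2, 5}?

⊤

Worklist (9 pops):
  #1 pop 0: in=⊥ → ⊥ (no change)
  #2 pop 1: in=+ → − (was ⊥); enqueue []
  #3 pop 2: in=⊥ → ⊥ (no change)
  #4 pop 3: in=⊥ → + (no change)
  #5 pop 4: in=− → + (was ⊥); enqueue [0,2]
  #6 pop 5: in=+ → − (was ⊥); enqueue []
  #7 pop 0: in=+ → + (was ⊥); enqueue [5]
  #8 pop 2: in=+ → − (was ⊥); enqueue []
  #9 pop 5: in=+ → − (no change)

Fixpoint:
  val[0] = +
  val[1] = −
  val[2] = −
  val[3] = +
  val[4] = +
  val[5] = −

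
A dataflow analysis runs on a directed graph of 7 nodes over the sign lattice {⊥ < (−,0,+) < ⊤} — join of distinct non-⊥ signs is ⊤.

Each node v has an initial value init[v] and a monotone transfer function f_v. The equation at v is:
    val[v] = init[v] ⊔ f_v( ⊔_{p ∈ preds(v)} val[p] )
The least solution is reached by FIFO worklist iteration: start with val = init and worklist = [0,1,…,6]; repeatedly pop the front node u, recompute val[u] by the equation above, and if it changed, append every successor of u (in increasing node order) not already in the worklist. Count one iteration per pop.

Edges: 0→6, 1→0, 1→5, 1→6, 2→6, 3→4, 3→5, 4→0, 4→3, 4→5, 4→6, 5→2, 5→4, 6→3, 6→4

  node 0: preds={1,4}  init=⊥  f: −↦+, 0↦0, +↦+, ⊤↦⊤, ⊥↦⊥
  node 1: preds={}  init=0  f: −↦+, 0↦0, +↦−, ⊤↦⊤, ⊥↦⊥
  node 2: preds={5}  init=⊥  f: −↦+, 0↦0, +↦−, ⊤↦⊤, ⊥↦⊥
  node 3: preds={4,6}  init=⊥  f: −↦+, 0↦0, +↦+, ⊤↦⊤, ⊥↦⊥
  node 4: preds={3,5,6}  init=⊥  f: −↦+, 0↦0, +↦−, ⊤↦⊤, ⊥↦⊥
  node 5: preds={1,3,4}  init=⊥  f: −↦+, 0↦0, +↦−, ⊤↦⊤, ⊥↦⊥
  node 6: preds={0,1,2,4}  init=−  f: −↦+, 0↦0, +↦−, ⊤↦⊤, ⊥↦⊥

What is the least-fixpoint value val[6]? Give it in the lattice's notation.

⊤

Iteration log — 13 steps:
  step 1. node 0  ⊔preds=0  new=0  old=⊥  +wl: 
  step 2. node 1  ⊔preds=⊥  new=0  stable
  step 3. node 2  ⊔preds=⊥  new=⊥  stable
  step 4. node 3  ⊔preds=−  new=+  old=⊥  +wl: 
  step 5. node 4  ⊔preds=⊤  new=⊤  old=⊥  +wl: 0,3
  step 6. node 5  ⊔preds=⊤  new=⊤  old=⊥  +wl: 2,4
  step 7. node 6  ⊔preds=⊤  new=⊤  old=−  +wl: 
  step 8. node 0  ⊔preds=⊤  new=⊤  old=0  +wl: 6
  step 9. node 3  ⊔preds=⊤  new=⊤  old=+  +wl: 5
  step 10. node 2  ⊔preds=⊤  new=⊤  old=⊥  +wl: 
  step 11. node 4  ⊔preds=⊤  new=⊤  stable
  step 12. node 6  ⊔preds=⊤  new=⊤  stable
  step 13. node 5  ⊔preds=⊤  new=⊤  stable

Least fixpoint reached:
  node 0: ⊤
  node 1: 0
  node 2: ⊤
  node 3: ⊤
  node 4: ⊤
  node 5: ⊤
  node 6: ⊤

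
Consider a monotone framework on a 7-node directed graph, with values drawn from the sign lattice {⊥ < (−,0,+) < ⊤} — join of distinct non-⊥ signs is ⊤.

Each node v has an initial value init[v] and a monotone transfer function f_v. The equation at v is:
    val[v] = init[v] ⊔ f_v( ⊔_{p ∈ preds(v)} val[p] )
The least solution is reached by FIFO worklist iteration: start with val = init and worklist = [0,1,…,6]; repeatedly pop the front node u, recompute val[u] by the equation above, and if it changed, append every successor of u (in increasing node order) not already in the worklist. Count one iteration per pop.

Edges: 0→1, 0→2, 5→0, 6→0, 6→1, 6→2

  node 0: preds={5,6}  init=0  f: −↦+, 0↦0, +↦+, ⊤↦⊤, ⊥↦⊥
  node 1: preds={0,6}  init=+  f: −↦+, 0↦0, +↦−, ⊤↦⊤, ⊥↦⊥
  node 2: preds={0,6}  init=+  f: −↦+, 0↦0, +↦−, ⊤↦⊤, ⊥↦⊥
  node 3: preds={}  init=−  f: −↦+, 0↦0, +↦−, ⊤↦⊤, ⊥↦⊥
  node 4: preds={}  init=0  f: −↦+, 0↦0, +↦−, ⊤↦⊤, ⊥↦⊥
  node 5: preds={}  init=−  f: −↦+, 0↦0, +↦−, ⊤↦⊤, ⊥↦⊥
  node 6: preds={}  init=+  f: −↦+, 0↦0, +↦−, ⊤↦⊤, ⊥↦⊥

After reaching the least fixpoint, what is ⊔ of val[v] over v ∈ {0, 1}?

Worklist (7 pops):
  #1 pop 0: in=⊤ → ⊤ (was 0); enqueue []
  #2 pop 1: in=⊤ → ⊤ (was +); enqueue []
  #3 pop 2: in=⊤ → ⊤ (was +); enqueue []
  #4 pop 3: in=⊥ → − (no change)
  #5 pop 4: in=⊥ → 0 (no change)
  #6 pop 5: in=⊥ → − (no change)
  #7 pop 6: in=⊥ → + (no change)

Fixpoint:
  val[0] = ⊤
  val[1] = ⊤
  val[2] = ⊤
  val[3] = −
  val[4] = 0
  val[5] = −
  val[6] = +

⊤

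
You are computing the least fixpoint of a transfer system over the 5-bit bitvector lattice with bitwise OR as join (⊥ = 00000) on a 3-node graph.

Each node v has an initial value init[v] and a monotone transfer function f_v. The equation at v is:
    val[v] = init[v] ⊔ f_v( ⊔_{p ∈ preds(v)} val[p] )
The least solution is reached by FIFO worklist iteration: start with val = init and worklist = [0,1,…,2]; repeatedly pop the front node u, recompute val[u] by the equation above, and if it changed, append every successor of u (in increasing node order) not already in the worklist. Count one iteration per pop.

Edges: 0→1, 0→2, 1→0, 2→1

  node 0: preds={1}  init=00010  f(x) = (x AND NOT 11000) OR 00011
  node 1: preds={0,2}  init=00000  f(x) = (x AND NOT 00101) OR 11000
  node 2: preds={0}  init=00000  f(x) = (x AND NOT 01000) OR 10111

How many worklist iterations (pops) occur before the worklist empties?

Trace (5 dequeues):
  [1] u=0 | in 00000 | out 00011 | prev 00010 | push {}
  [2] u=1 | in 00011 | out 11010 | prev 00000 | push {0}
  [3] u=2 | in 00011 | out 10111 | prev 00000 | push {1}
  [4] u=0 | in 11010 | out 00011 | ==
  [5] u=1 | in 10111 | out 11010 | ==

Converged values:
  [0] 00011
  [1] 11010
  [2] 10111

5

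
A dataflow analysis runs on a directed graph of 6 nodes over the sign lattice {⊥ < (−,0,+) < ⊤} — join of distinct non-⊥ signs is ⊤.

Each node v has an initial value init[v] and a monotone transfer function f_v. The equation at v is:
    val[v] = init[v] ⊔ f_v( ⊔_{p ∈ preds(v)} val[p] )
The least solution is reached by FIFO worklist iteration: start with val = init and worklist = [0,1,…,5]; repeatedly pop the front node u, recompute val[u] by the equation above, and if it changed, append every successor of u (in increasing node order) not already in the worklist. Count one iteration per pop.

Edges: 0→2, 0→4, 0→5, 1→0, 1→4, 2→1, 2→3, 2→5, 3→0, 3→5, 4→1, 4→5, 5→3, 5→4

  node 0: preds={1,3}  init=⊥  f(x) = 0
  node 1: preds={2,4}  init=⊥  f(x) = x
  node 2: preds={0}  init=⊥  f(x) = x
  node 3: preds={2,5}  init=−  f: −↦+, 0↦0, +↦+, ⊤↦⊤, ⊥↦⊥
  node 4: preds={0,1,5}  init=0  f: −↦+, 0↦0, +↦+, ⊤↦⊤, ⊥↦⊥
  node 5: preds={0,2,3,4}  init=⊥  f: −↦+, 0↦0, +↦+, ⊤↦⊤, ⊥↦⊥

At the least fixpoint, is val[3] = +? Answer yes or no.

Worklist (14 pops):
  #1 pop 0: in=− → 0 (was ⊥); enqueue []
  #2 pop 1: in=0 → 0 (was ⊥); enqueue [0]
  #3 pop 2: in=0 → 0 (was ⊥); enqueue [1]
  #4 pop 3: in=0 → ⊤ (was −); enqueue []
  #5 pop 4: in=0 → 0 (no change)
  #6 pop 5: in=⊤ → ⊤ (was ⊥); enqueue [3,4]
  #7 pop 0: in=⊤ → 0 (no change)
  #8 pop 1: in=0 → 0 (no change)
  #9 pop 3: in=⊤ → ⊤ (no change)
  #10 pop 4: in=⊤ → ⊤ (was 0); enqueue [1,5]
  #11 pop 1: in=⊤ → ⊤ (was 0); enqueue [0,4]
  #12 pop 5: in=⊤ → ⊤ (no change)
  #13 pop 0: in=⊤ → 0 (no change)
  #14 pop 4: in=⊤ → ⊤ (no change)

Fixpoint:
  val[0] = 0
  val[1] = ⊤
  val[2] = 0
  val[3] = ⊤
  val[4] = ⊤
  val[5] = ⊤

no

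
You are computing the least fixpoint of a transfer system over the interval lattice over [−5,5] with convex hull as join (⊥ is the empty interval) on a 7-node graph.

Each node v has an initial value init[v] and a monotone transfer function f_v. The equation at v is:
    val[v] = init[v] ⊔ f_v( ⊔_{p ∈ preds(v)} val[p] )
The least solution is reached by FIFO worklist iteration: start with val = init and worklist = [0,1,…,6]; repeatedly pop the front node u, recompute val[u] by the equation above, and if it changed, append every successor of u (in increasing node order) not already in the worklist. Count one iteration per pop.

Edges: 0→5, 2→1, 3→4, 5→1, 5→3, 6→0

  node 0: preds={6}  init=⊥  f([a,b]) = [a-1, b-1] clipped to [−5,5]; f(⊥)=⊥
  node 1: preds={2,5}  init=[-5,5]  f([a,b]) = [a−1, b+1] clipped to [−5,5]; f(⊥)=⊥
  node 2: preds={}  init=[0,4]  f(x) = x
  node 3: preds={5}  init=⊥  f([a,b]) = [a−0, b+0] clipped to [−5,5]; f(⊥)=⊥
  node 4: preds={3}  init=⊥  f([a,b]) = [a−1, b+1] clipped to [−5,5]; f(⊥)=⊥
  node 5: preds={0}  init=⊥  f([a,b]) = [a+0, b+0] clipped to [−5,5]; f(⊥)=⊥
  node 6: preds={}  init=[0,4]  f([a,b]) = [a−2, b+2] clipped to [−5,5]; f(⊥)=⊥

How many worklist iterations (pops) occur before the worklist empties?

10

Worklist (10 pops):
  #1 pop 0: in=[0,4] → [-1,3] (was ⊥); enqueue []
  #2 pop 1: in=[0,4] → [-5,5] (no change)
  #3 pop 2: in=⊥ → [0,4] (no change)
  #4 pop 3: in=⊥ → ⊥ (no change)
  #5 pop 4: in=⊥ → ⊥ (no change)
  #6 pop 5: in=[-1,3] → [-1,3] (was ⊥); enqueue [1,3]
  #7 pop 6: in=⊥ → [0,4] (no change)
  #8 pop 1: in=[-1,4] → [-5,5] (no change)
  #9 pop 3: in=[-1,3] → [-1,3] (was ⊥); enqueue [4]
  #10 pop 4: in=[-1,3] → [-2,4] (was ⊥); enqueue []

Fixpoint:
  val[0] = [-1,3]
  val[1] = [-5,5]
  val[2] = [0,4]
  val[3] = [-1,3]
  val[4] = [-2,4]
  val[5] = [-1,3]
  val[6] = [0,4]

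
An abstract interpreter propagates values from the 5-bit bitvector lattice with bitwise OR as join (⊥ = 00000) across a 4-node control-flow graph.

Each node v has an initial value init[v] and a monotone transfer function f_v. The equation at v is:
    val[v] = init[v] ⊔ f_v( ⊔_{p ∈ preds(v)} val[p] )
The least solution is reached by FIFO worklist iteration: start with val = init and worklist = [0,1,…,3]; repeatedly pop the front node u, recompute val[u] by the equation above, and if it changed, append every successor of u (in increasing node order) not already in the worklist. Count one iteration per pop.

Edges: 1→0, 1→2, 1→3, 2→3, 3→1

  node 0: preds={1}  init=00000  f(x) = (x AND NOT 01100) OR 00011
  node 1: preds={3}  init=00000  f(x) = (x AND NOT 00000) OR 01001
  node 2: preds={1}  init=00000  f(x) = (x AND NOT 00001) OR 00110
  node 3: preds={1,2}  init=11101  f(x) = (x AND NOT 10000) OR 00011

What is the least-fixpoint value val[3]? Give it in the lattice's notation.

11111

Worklist (9 pops):
  #1 pop 0: in=00000 → 00011 (was 00000); enqueue []
  #2 pop 1: in=11101 → 11101 (was 00000); enqueue [0]
  #3 pop 2: in=11101 → 11110 (was 00000); enqueue []
  #4 pop 3: in=11111 → 11111 (was 11101); enqueue [1]
  #5 pop 0: in=11101 → 10011 (was 00011); enqueue []
  #6 pop 1: in=11111 → 11111 (was 11101); enqueue [0,2,3]
  #7 pop 0: in=11111 → 10011 (no change)
  #8 pop 2: in=11111 → 11110 (no change)
  #9 pop 3: in=11111 → 11111 (no change)

Fixpoint:
  val[0] = 10011
  val[1] = 11111
  val[2] = 11110
  val[3] = 11111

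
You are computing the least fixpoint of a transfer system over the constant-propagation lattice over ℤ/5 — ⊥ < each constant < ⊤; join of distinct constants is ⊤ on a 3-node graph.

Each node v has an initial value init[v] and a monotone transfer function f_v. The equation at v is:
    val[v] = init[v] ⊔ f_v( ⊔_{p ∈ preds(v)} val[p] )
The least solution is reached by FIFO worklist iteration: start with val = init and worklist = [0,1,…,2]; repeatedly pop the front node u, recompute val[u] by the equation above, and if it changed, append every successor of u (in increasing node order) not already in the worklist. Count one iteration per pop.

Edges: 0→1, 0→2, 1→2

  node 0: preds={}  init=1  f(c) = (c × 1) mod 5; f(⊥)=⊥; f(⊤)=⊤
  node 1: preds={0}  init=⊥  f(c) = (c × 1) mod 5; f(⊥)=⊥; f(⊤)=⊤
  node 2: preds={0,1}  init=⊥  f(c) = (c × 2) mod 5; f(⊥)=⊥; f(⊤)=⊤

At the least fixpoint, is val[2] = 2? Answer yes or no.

Worklist (3 pops):
  #1 pop 0: in=⊥ → 1 (no change)
  #2 pop 1: in=1 → 1 (was ⊥); enqueue []
  #3 pop 2: in=1 → 2 (was ⊥); enqueue []

Fixpoint:
  val[0] = 1
  val[1] = 1
  val[2] = 2

yes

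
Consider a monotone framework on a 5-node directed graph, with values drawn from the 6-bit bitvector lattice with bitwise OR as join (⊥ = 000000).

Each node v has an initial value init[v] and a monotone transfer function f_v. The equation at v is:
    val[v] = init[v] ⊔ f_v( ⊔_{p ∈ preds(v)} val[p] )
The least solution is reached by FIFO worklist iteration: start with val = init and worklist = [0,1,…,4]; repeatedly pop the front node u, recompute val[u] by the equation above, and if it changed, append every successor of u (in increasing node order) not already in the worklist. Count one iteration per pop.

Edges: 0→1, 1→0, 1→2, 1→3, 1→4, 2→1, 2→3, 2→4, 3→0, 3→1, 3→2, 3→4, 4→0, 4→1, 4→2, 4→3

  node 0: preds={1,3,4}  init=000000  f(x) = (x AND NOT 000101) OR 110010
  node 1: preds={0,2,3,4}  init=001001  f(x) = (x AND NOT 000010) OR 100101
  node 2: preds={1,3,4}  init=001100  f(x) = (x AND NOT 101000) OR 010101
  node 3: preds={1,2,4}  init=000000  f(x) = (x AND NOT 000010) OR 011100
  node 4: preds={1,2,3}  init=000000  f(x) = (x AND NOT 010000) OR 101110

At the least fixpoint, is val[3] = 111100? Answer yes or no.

no

Trace (11 dequeues):
  [1] u=0 | in 001001 | out 111010 | prev 000000 | push {}
  [2] u=1 | in 111110 | out 111101 | prev 001001 | push {0}
  [3] u=2 | in 111101 | out 011101 | prev 001100 | push {1}
  [4] u=3 | in 111101 | out 111101 | prev 000000 | push {2}
  [5] u=4 | in 111101 | out 101111 | prev 000000 | push {3}
  [6] u=0 | in 111111 | out 111010 | ==
  [7] u=1 | in 111111 | out 111101 | ==
  [8] u=2 | in 111111 | out 011111 | prev 011101 | push {1,4}
  [9] u=3 | in 111111 | out 111101 | ==
  [10] u=1 | in 111111 | out 111101 | ==
  [11] u=4 | in 111111 | out 101111 | ==

Converged values:
  [0] 111010
  [1] 111101
  [2] 011111
  [3] 111101
  [4] 101111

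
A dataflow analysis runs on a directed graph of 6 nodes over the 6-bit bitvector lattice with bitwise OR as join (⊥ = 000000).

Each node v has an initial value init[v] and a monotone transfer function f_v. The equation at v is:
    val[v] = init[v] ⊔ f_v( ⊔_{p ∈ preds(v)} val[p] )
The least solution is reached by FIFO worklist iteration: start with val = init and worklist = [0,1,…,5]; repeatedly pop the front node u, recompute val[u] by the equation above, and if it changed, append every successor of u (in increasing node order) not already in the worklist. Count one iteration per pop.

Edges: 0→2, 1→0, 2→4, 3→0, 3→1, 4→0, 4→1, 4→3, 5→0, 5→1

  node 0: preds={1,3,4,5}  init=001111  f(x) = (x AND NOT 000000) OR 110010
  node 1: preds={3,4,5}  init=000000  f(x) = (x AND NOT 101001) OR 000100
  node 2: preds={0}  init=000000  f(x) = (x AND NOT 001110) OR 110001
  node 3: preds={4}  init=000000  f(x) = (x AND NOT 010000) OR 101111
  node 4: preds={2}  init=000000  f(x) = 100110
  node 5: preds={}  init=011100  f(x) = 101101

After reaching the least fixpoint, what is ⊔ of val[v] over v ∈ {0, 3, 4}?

Worklist (10 pops):
  #1 pop 0: in=011100 → 111111 (was 001111); enqueue []
  #2 pop 1: in=011100 → 010100 (was 000000); enqueue [0]
  #3 pop 2: in=111111 → 110001 (was 000000); enqueue []
  #4 pop 3: in=000000 → 101111 (was 000000); enqueue [1]
  #5 pop 4: in=110001 → 100110 (was 000000); enqueue [3]
  #6 pop 5: in=000000 → 111101 (was 011100); enqueue []
  #7 pop 0: in=111111 → 111111 (no change)
  #8 pop 1: in=111111 → 010110 (was 010100); enqueue [0]
  #9 pop 3: in=100110 → 101111 (no change)
  #10 pop 0: in=111111 → 111111 (no change)

Fixpoint:
  val[0] = 111111
  val[1] = 010110
  val[2] = 110001
  val[3] = 101111
  val[4] = 100110
  val[5] = 111101

111111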